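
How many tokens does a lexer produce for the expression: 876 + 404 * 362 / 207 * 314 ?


Scanning '876 + 404 * 362 / 207 * 314'
Token 1: '876' -> integer_literal
Token 2: '+' -> operator
Token 3: '404' -> integer_literal
Token 4: '*' -> operator
Token 5: '362' -> integer_literal
Token 6: '/' -> operator
Token 7: '207' -> integer_literal
Token 8: '*' -> operator
Token 9: '314' -> integer_literal
Total tokens: 9

9


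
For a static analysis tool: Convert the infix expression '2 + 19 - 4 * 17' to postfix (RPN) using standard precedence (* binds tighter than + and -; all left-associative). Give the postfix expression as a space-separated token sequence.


Applying the shunting-yard algorithm:
  Operand 2 -> output
  Push '+' onto operator stack -> op-stack: [+]
  Operand 19 -> output
  See '-' (prec 1); top '+' (prec 1) >= it -> pop '+' to output
  Push '-' onto operator stack -> op-stack: [-]
  Operand 4 -> output
  Push '*' onto operator stack -> op-stack: [-, *]
  Operand 17 -> output
  End of input: pop '*' to output
  End of input: pop '-' to output
Postfix result: 2 19 + 4 17 * -

2 19 + 4 17 * -


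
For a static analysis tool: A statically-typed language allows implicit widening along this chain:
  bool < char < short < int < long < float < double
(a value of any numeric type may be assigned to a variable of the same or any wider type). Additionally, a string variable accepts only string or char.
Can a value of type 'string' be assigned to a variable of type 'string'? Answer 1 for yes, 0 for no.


Target variable type: string
Source value type: string
Rule: string accepts only {string, char}
  source 'string' in {string, char}? Yes
Result: 1

1


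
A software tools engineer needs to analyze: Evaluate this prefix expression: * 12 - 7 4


Parsing prefix expression: * 12 - 7 4
Step 1: Innermost operation '- 7 4'
  7 - 4 = 3
Step 2: Outer operation '* 12 [3]'
  12 * 3 = 36

36


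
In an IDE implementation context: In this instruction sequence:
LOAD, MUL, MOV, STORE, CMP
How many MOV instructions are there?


Scanning instruction sequence for MOV:
  Position 1: LOAD
  Position 2: MUL
  Position 3: MOV <- MATCH
  Position 4: STORE
  Position 5: CMP
Matches at positions: [3]
Total MOV count: 1

1


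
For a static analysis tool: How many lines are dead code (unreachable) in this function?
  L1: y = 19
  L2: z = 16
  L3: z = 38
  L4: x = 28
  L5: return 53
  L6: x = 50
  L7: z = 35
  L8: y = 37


Analyzing control flow:
  L1: reachable (before return)
  L2: reachable (before return)
  L3: reachable (before return)
  L4: reachable (before return)
  L5: reachable (return statement)
  L6: DEAD (after return at L5)
  L7: DEAD (after return at L5)
  L8: DEAD (after return at L5)
Return at L5, total lines = 8
Dead lines: L6 through L8
Count: 3

3


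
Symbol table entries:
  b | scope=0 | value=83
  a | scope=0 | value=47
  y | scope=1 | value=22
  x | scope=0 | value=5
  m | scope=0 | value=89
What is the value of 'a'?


Searching symbol table for 'a':
  b | scope=0 | value=83
  a | scope=0 | value=47 <- MATCH
  y | scope=1 | value=22
  x | scope=0 | value=5
  m | scope=0 | value=89
Found 'a' at scope 0 with value 47

47


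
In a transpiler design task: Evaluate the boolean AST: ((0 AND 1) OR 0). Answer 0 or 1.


Step 1: Evaluate inner node
  0 AND 1 = 0
Step 2: Evaluate root node
  0 OR 0 = 0

0


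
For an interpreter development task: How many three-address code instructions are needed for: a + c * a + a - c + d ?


Expression: a + c * a + a - c + d
Generating three-address code (respecting * over +/- precedence):
  Instruction 1: t1 = c * a
  Instruction 2: t2 = a + t1
  Instruction 3: t3 = t2 + a
  Instruction 4: t4 = t3 - c
  Instruction 5: t5 = t4 + d
Total instructions: 5

5


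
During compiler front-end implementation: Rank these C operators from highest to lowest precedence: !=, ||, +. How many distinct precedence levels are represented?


Looking up precedence for each operator:
  != -> precedence 3
  || -> precedence 1
  + -> precedence 5
Sorted highest to lowest: +, !=, ||
Distinct precedence values: [5, 3, 1]
Number of distinct levels: 3

3


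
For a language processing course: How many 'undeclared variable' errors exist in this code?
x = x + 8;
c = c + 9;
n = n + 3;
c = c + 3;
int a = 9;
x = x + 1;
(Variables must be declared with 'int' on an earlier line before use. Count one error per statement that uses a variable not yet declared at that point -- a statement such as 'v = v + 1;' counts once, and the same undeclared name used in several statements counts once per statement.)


Scanning code line by line:
  Line 1: use 'x' -> ERROR (undeclared)
  Line 2: use 'c' -> ERROR (undeclared)
  Line 3: use 'n' -> ERROR (undeclared)
  Line 4: use 'c' -> ERROR (undeclared)
  Line 5: declare 'a' -> declared = ['a']
  Line 6: use 'x' -> ERROR (undeclared)
Total undeclared variable errors: 5

5


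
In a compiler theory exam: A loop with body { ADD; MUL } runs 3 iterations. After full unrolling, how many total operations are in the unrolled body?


Loop body operations: ADD, MUL (2 ops per iteration)
Unrolling 3 iterations:
  Iteration 1: ADD, MUL (2 ops)
  Iteration 2: ADD, MUL (2 ops)
  Iteration 3: ADD, MUL (2 ops)
Total: 3 iterations * 2 ops/iter = 6 operations

6


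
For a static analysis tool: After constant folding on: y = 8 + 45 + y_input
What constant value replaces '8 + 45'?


Identifying constant sub-expression:
  Original: y = 8 + 45 + y_input
  8 and 45 are both compile-time constants
  Evaluating: 8 + 45 = 53
  After folding: y = 53 + y_input

53


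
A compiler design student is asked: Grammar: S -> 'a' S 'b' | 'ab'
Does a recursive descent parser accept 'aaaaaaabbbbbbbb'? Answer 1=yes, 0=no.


Grammar accepts strings of the form a^n b^n (n >= 1)
Word: 'aaaaaaabbbbbbbb'
Counting: 7 a's and 8 b's
Check: 7 == 8? No
Mismatch: a-count != b-count
Rejected

0


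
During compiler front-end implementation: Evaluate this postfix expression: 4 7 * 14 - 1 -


Processing tokens left to right:
Push 4, Push 7
Pop 4 and 7, compute 4 * 7 = 28, push 28
Push 14
Pop 28 and 14, compute 28 - 14 = 14, push 14
Push 1
Pop 14 and 1, compute 14 - 1 = 13, push 13
Stack result: 13

13


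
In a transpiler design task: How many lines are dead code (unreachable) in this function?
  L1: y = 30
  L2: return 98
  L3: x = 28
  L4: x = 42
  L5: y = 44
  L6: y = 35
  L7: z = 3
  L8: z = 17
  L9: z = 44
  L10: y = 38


Analyzing control flow:
  L1: reachable (before return)
  L2: reachable (return statement)
  L3: DEAD (after return at L2)
  L4: DEAD (after return at L2)
  L5: DEAD (after return at L2)
  L6: DEAD (after return at L2)
  L7: DEAD (after return at L2)
  L8: DEAD (after return at L2)
  L9: DEAD (after return at L2)
  L10: DEAD (after return at L2)
Return at L2, total lines = 10
Dead lines: L3 through L10
Count: 8

8


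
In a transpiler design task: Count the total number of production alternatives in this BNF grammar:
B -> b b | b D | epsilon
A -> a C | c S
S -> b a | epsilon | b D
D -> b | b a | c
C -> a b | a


Counting alternatives per rule:
  B: 3 alternative(s)
  A: 2 alternative(s)
  S: 3 alternative(s)
  D: 3 alternative(s)
  C: 2 alternative(s)
Sum: 3 + 2 + 3 + 3 + 2 = 13

13


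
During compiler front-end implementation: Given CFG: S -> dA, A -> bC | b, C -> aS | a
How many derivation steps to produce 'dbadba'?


Grammar: S -> dA, A -> bC | b, C -> aS | a
Deriving 'dbadba':
Step 1: S -> dA => dA
Step 2: A -> bC => dbC
Step 3: C -> aS => dbaS
Step 4: S -> dA => dbadA
Step 5: A -> bC => dbadbC
Step 6: C -> a => dbadba
Total derivation steps: 6

6


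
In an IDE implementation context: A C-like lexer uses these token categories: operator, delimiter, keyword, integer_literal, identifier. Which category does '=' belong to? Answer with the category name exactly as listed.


Token: '='
Checking categories:
  identifier: no
  integer_literal: no
  operator: YES
  keyword: no
  delimiter: no
Category: operator

operator


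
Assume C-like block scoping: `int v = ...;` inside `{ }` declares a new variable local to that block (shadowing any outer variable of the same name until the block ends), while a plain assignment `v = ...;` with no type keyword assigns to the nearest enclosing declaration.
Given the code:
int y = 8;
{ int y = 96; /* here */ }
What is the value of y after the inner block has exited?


Analyzing scoping rules:
Outer scope: declares y = 8
Inner block: 'int y = 96;' declares a NEW y that shadows the outer one
When the block exits the inner y goes out of scope; the outer y was never modified -> 8
Result: 8

8


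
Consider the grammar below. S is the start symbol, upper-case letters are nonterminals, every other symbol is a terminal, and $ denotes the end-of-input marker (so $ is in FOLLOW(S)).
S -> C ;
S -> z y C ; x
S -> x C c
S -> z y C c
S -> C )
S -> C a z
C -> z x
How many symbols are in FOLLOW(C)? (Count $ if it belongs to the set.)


S is the start symbol and does not occur in any rule body, so FOLLOW(S) = {$}.
Examining every occurrence of C in a rule body:
  S -> C ; : C is followed by terminal ';' -> add ';'
  S -> z y C ; x : C is followed by terminal ';' -> add ';' (already in the set)
  S -> x C c : C is followed by terminal 'c' -> add 'c'
  S -> z y C c : C is followed by terminal 'c' -> add 'c' (already in the set)
  S -> C ) : C is followed by terminal ')' -> add ')'
  S -> C a z : C is followed by terminal 'a' -> add 'a'
  C -> z x : C does not occur in the body -> contributes nothing
FOLLOW(C) = {), ;, a, c}
Count: 4

4


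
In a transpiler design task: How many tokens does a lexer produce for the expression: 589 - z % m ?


Scanning '589 - z % m'
Token 1: '589' -> integer_literal
Token 2: '-' -> operator
Token 3: 'z' -> identifier
Token 4: '%' -> operator
Token 5: 'm' -> identifier
Total tokens: 5

5


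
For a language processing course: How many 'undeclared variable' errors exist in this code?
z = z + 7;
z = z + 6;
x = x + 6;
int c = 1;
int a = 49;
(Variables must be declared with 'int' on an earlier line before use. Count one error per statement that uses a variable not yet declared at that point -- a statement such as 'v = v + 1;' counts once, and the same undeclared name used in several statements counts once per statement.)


Scanning code line by line:
  Line 1: use 'z' -> ERROR (undeclared)
  Line 2: use 'z' -> ERROR (undeclared)
  Line 3: use 'x' -> ERROR (undeclared)
  Line 4: declare 'c' -> declared = ['c']
  Line 5: declare 'a' -> declared = ['a', 'c']
Total undeclared variable errors: 3

3


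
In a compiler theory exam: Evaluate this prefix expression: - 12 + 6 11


Parsing prefix expression: - 12 + 6 11
Step 1: Innermost operation '+ 6 11'
  6 + 11 = 17
Step 2: Outer operation '- 12 [17]'
  12 - 17 = -5

-5


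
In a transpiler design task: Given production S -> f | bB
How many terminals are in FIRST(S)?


Production: S -> f | bB
Examining each alternative for leading terminals:
  S -> f : first terminal = 'f'
  S -> bB : first terminal = 'b'
FIRST(S) = {b, f}
Count: 2

2


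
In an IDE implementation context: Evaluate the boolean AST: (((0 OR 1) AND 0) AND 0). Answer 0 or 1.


Step 1: Evaluate inner node
  0 OR 1 = 1
Step 2: Evaluate next node
  1 AND 0 = 0
Step 3: Evaluate root node
  0 AND 0 = 0

0


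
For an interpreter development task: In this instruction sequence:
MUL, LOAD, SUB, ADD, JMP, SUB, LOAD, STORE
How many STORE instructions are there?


Scanning instruction sequence for STORE:
  Position 1: MUL
  Position 2: LOAD
  Position 3: SUB
  Position 4: ADD
  Position 5: JMP
  Position 6: SUB
  Position 7: LOAD
  Position 8: STORE <- MATCH
Matches at positions: [8]
Total STORE count: 1

1


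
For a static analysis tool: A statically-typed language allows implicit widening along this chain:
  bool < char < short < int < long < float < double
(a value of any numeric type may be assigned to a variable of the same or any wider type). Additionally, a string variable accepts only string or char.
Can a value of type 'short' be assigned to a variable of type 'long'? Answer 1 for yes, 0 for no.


Target variable type: long
Source value type: short
Numeric ranks: short=2, long=4
Widening allowed iff rank(source) <= rank(target): 2 <= 4? Yes
Result: 1

1


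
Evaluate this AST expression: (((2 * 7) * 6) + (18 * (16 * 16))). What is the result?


Expression: (((2 * 7) * 6) + (18 * (16 * 16)))
Evaluating step by step:
  2 * 7 = 14
  14 * 6 = 84
  16 * 16 = 256
  18 * 256 = 4608
  84 + 4608 = 4692
Result: 4692

4692


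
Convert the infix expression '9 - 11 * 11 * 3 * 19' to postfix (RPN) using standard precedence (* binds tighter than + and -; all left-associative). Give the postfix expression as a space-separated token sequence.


Applying the shunting-yard algorithm:
  Operand 9 -> output
  Push '-' onto operator stack -> op-stack: [-]
  Operand 11 -> output
  Push '*' onto operator stack -> op-stack: [-, *]
  Operand 11 -> output
  See '*' (prec 2); top '*' (prec 2) >= it -> pop '*' to output
  Push '*' onto operator stack -> op-stack: [-, *]
  Operand 3 -> output
  See '*' (prec 2); top '*' (prec 2) >= it -> pop '*' to output
  Push '*' onto operator stack -> op-stack: [-, *]
  Operand 19 -> output
  End of input: pop '*' to output
  End of input: pop '-' to output
Postfix result: 9 11 11 * 3 * 19 * -

9 11 11 * 3 * 19 * -


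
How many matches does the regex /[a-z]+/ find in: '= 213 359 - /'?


Pattern: /[a-z]+/ (identifiers)
Input: '= 213 359 - /'
Scanning for matches:
Total matches: 0

0


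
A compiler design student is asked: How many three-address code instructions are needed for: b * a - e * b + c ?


Expression: b * a - e * b + c
Generating three-address code (respecting * over +/- precedence):
  Instruction 1: t1 = b * a
  Instruction 2: t2 = e * b
  Instruction 3: t3 = t1 - t2
  Instruction 4: t4 = t3 + c
Total instructions: 4

4


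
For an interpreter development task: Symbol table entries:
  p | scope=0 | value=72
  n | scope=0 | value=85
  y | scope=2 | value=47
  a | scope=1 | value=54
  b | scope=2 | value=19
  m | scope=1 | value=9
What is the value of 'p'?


Searching symbol table for 'p':
  p | scope=0 | value=72 <- MATCH
  n | scope=0 | value=85
  y | scope=2 | value=47
  a | scope=1 | value=54
  b | scope=2 | value=19
  m | scope=1 | value=9
Found 'p' at scope 0 with value 72

72


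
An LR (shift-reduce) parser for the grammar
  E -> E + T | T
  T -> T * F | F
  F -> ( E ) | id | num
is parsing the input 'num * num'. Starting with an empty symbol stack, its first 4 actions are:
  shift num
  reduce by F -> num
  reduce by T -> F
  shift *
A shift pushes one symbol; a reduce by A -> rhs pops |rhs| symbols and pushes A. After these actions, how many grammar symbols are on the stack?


Tracking the symbol stack through each action:
  Action 1: shift 'num' : push -> stack = [num] (size 1)
  Action 2: reduce by F -> num : pop 1, push F -> stack = [F] (size 1)
  Action 3: reduce by T -> F : pop 1, push T -> stack = [T] (size 1)
  Action 4: shift '*' : push -> stack = [T, *] (size 2)
Final stack size: 2

2


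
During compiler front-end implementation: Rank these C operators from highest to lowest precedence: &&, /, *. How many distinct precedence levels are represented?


Looking up precedence for each operator:
  && -> precedence 2
  / -> precedence 6
  * -> precedence 6
Sorted highest to lowest: /, *, &&
Distinct precedence values: [6, 2]
Number of distinct levels: 2

2


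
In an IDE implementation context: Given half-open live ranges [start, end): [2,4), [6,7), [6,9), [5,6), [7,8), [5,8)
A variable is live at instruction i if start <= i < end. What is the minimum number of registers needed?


Live ranges:
  Var0: [2, 4)
  Var1: [6, 7)
  Var2: [6, 9)
  Var3: [5, 6)
  Var4: [7, 8)
  Var5: [5, 8)
Sweep-line events (position, delta, active):
  pos=2 start -> active=1
  pos=4 end -> active=0
  pos=5 start -> active=1
  pos=5 start -> active=2
  pos=6 end -> active=1
  pos=6 start -> active=2
  pos=6 start -> active=3
  pos=7 end -> active=2
  pos=7 start -> active=3
  pos=8 end -> active=2
  pos=8 end -> active=1
  pos=9 end -> active=0
Maximum simultaneous active: 3
Minimum registers needed: 3

3


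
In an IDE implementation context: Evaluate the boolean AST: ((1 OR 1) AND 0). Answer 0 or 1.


Step 1: Evaluate inner node
  1 OR 1 = 1
Step 2: Evaluate root node
  1 AND 0 = 0

0


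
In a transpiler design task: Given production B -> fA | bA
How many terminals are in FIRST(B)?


Production: B -> fA | bA
Examining each alternative for leading terminals:
  B -> fA : first terminal = 'f'
  B -> bA : first terminal = 'b'
FIRST(B) = {b, f}
Count: 2

2


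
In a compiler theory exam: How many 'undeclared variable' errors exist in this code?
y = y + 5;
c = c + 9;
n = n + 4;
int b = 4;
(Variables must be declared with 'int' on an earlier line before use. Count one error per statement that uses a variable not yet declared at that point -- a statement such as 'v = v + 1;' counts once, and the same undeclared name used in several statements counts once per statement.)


Scanning code line by line:
  Line 1: use 'y' -> ERROR (undeclared)
  Line 2: use 'c' -> ERROR (undeclared)
  Line 3: use 'n' -> ERROR (undeclared)
  Line 4: declare 'b' -> declared = ['b']
Total undeclared variable errors: 3

3


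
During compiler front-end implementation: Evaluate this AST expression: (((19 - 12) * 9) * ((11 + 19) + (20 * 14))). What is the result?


Expression: (((19 - 12) * 9) * ((11 + 19) + (20 * 14)))
Evaluating step by step:
  19 - 12 = 7
  7 * 9 = 63
  11 + 19 = 30
  20 * 14 = 280
  30 + 280 = 310
  63 * 310 = 19530
Result: 19530

19530


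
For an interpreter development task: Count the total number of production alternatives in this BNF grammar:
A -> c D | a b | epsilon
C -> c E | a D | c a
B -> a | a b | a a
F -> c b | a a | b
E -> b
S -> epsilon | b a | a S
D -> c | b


Counting alternatives per rule:
  A: 3 alternative(s)
  C: 3 alternative(s)
  B: 3 alternative(s)
  F: 3 alternative(s)
  E: 1 alternative(s)
  S: 3 alternative(s)
  D: 2 alternative(s)
Sum: 3 + 3 + 3 + 3 + 1 + 3 + 2 = 18

18


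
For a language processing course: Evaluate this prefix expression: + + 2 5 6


Parsing prefix expression: + + 2 5 6
Step 1: Innermost operation '+ 2 5'
  2 + 5 = 7
Step 2: Outer operation '+ [7] 6'
  7 + 6 = 13

13


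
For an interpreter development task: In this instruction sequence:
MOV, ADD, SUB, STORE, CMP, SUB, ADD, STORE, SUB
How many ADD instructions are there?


Scanning instruction sequence for ADD:
  Position 1: MOV
  Position 2: ADD <- MATCH
  Position 3: SUB
  Position 4: STORE
  Position 5: CMP
  Position 6: SUB
  Position 7: ADD <- MATCH
  Position 8: STORE
  Position 9: SUB
Matches at positions: [2, 7]
Total ADD count: 2

2


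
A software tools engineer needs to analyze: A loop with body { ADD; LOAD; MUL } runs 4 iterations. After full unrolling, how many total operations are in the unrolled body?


Loop body operations: ADD, LOAD, MUL (3 ops per iteration)
Unrolling 4 iterations:
  Iteration 1: ADD, LOAD, MUL (3 ops)
  Iteration 2: ADD, LOAD, MUL (3 ops)
  Iteration 3: ADD, LOAD, MUL (3 ops)
  Iteration 4: ADD, LOAD, MUL (3 ops)
Total: 4 iterations * 3 ops/iter = 12 operations

12


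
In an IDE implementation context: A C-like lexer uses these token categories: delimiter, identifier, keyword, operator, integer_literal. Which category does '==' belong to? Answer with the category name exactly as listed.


Token: '=='
Checking categories:
  identifier: no
  integer_literal: no
  operator: YES
  keyword: no
  delimiter: no
Category: operator

operator


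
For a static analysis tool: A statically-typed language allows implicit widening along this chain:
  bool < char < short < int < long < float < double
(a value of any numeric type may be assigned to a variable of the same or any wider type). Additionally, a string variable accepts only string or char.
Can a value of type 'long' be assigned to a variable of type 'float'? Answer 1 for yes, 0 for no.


Target variable type: float
Source value type: long
Numeric ranks: long=4, float=5
Widening allowed iff rank(source) <= rank(target): 4 <= 5? Yes
Result: 1

1


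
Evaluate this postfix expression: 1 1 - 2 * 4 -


Processing tokens left to right:
Push 1, Push 1
Pop 1 and 1, compute 1 - 1 = 0, push 0
Push 2
Pop 0 and 2, compute 0 * 2 = 0, push 0
Push 4
Pop 0 and 4, compute 0 - 4 = -4, push -4
Stack result: -4

-4


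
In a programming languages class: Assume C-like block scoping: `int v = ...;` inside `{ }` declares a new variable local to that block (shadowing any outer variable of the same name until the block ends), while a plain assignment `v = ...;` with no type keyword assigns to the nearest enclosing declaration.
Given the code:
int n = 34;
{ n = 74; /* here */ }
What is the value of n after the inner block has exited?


Analyzing scoping rules:
Outer scope: declares n = 34
Inner block: 'n = 74;' has no type keyword, so it is an assignment to the outer n (no shadowing)
The assignment changed the outer variable itself, so the new value persists after the block -> 74
Result: 74

74


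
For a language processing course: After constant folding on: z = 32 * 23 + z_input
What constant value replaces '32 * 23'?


Identifying constant sub-expression:
  Original: z = 32 * 23 + z_input
  32 and 23 are both compile-time constants
  Evaluating: 32 * 23 = 736
  After folding: z = 736 + z_input

736


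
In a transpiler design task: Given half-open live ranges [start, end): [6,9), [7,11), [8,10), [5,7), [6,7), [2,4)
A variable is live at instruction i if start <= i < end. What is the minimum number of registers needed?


Live ranges:
  Var0: [6, 9)
  Var1: [7, 11)
  Var2: [8, 10)
  Var3: [5, 7)
  Var4: [6, 7)
  Var5: [2, 4)
Sweep-line events (position, delta, active):
  pos=2 start -> active=1
  pos=4 end -> active=0
  pos=5 start -> active=1
  pos=6 start -> active=2
  pos=6 start -> active=3
  pos=7 end -> active=2
  pos=7 end -> active=1
  pos=7 start -> active=2
  pos=8 start -> active=3
  pos=9 end -> active=2
  pos=10 end -> active=1
  pos=11 end -> active=0
Maximum simultaneous active: 3
Minimum registers needed: 3

3


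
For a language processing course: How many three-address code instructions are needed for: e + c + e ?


Expression: e + c + e
Generating three-address code (respecting * over +/- precedence):
  Instruction 1: t1 = e + c
  Instruction 2: t2 = t1 + e
Total instructions: 2

2


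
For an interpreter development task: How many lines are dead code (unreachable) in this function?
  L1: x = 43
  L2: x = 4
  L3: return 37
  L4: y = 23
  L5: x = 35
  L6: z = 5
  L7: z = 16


Analyzing control flow:
  L1: reachable (before return)
  L2: reachable (before return)
  L3: reachable (return statement)
  L4: DEAD (after return at L3)
  L5: DEAD (after return at L3)
  L6: DEAD (after return at L3)
  L7: DEAD (after return at L3)
Return at L3, total lines = 7
Dead lines: L4 through L7
Count: 4

4


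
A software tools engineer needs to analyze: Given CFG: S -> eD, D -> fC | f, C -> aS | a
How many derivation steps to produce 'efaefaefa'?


Grammar: S -> eD, D -> fC | f, C -> aS | a
Deriving 'efaefaefa':
Step 1: S -> eD => eD
Step 2: D -> fC => efC
Step 3: C -> aS => efaS
Step 4: S -> eD => efaeD
Step 5: D -> fC => efaefC
Step 6: C -> aS => efaefaS
Step 7: S -> eD => efaefaeD
Step 8: D -> fC => efaefaefC
Step 9: C -> a => efaefaefa
Total derivation steps: 9

9


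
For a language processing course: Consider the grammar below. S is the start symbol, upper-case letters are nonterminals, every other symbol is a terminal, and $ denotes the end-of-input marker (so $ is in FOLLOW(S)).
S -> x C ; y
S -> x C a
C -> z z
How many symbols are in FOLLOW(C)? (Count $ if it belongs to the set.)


S is the start symbol and does not occur in any rule body, so FOLLOW(S) = {$}.
Examining every occurrence of C in a rule body:
  S -> x C ; y : C is followed by terminal ';' -> add ';'
  S -> x C a : C is followed by terminal 'a' -> add 'a'
  C -> z z : C does not occur in the body -> contributes nothing
FOLLOW(C) = {;, a}
Count: 2

2


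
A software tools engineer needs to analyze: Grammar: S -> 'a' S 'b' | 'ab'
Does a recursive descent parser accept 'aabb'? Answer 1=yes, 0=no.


Grammar accepts strings of the form a^n b^n (n >= 1)
Word: 'aabb'
Counting: 2 a's and 2 b's
Check: 2 == 2? Yes
Derivation (S -> aSb applied 1 time(s), then S -> ab): S => aSb => aabb
Accepted

1


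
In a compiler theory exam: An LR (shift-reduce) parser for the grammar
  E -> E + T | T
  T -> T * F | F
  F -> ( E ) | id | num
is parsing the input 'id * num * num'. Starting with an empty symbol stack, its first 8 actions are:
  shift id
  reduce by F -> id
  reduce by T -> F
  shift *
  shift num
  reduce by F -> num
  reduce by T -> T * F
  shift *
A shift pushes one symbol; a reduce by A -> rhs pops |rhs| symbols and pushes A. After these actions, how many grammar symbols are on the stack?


Tracking the symbol stack through each action:
  Action 1: shift 'id' : push -> stack = [id] (size 1)
  Action 2: reduce by F -> id : pop 1, push F -> stack = [F] (size 1)
  Action 3: reduce by T -> F : pop 1, push T -> stack = [T] (size 1)
  Action 4: shift '*' : push -> stack = [T, *] (size 2)
  Action 5: shift 'num' : push -> stack = [T, *, num] (size 3)
  Action 6: reduce by F -> num : pop 1, push F -> stack = [T, *, F] (size 3)
  Action 7: reduce by T -> T * F : pop 3, push T -> stack = [T] (size 1)
  Action 8: shift '*' : push -> stack = [T, *] (size 2)
Final stack size: 2

2


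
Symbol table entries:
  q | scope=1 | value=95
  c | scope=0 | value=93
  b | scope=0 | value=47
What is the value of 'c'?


Searching symbol table for 'c':
  q | scope=1 | value=95
  c | scope=0 | value=93 <- MATCH
  b | scope=0 | value=47
Found 'c' at scope 0 with value 93

93


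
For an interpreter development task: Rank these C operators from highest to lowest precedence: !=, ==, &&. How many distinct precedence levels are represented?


Looking up precedence for each operator:
  != -> precedence 3
  == -> precedence 3
  && -> precedence 2
Sorted highest to lowest: !=, ==, &&
Distinct precedence values: [3, 2]
Number of distinct levels: 2

2


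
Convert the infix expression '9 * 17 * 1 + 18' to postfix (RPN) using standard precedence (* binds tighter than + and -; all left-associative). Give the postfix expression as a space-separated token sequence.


Applying the shunting-yard algorithm:
  Operand 9 -> output
  Push '*' onto operator stack -> op-stack: [*]
  Operand 17 -> output
  See '*' (prec 2); top '*' (prec 2) >= it -> pop '*' to output
  Push '*' onto operator stack -> op-stack: [*]
  Operand 1 -> output
  See '+' (prec 1); top '*' (prec 2) >= it -> pop '*' to output
  Push '+' onto operator stack -> op-stack: [+]
  Operand 18 -> output
  End of input: pop '+' to output
Postfix result: 9 17 * 1 * 18 +

9 17 * 1 * 18 +


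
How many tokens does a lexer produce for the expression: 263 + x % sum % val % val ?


Scanning '263 + x % sum % val % val'
Token 1: '263' -> integer_literal
Token 2: '+' -> operator
Token 3: 'x' -> identifier
Token 4: '%' -> operator
Token 5: 'sum' -> identifier
Token 6: '%' -> operator
Token 7: 'val' -> identifier
Token 8: '%' -> operator
Token 9: 'val' -> identifier
Total tokens: 9

9


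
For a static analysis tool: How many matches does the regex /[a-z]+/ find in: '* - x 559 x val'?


Pattern: /[a-z]+/ (identifiers)
Input: '* - x 559 x val'
Scanning for matches:
  Match 1: 'x'
  Match 2: 'x'
  Match 3: 'val'
Total matches: 3

3


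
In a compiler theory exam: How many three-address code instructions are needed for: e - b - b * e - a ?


Expression: e - b - b * e - a
Generating three-address code (respecting * over +/- precedence):
  Instruction 1: t1 = b * e
  Instruction 2: t2 = e - b
  Instruction 3: t3 = t2 - t1
  Instruction 4: t4 = t3 - a
Total instructions: 4

4


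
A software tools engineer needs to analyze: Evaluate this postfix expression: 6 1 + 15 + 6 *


Processing tokens left to right:
Push 6, Push 1
Pop 6 and 1, compute 6 + 1 = 7, push 7
Push 15
Pop 7 and 15, compute 7 + 15 = 22, push 22
Push 6
Pop 22 and 6, compute 22 * 6 = 132, push 132
Stack result: 132

132


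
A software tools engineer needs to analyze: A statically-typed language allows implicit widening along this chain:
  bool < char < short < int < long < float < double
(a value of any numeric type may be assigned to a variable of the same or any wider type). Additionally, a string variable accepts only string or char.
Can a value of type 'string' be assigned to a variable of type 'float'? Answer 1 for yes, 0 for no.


Target variable type: float
Source value type: string
Rule: string cannot widen to any numeric type
Result: 0

0


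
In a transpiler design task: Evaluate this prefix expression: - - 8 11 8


Parsing prefix expression: - - 8 11 8
Step 1: Innermost operation '- 8 11'
  8 - 11 = -3
Step 2: Outer operation '- [-3] 8'
  -3 - 8 = -11

-11


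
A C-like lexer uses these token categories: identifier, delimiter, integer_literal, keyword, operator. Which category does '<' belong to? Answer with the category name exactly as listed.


Token: '<'
Checking categories:
  identifier: no
  integer_literal: no
  operator: YES
  keyword: no
  delimiter: no
Category: operator

operator


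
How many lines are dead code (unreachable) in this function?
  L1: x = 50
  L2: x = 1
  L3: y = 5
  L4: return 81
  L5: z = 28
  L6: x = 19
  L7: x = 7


Analyzing control flow:
  L1: reachable (before return)
  L2: reachable (before return)
  L3: reachable (before return)
  L4: reachable (return statement)
  L5: DEAD (after return at L4)
  L6: DEAD (after return at L4)
  L7: DEAD (after return at L4)
Return at L4, total lines = 7
Dead lines: L5 through L7
Count: 3

3


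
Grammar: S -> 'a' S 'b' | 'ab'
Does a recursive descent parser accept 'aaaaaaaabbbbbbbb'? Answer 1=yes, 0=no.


Grammar accepts strings of the form a^n b^n (n >= 1)
Word: 'aaaaaaaabbbbbbbb'
Counting: 8 a's and 8 b's
Check: 8 == 8? Yes
Derivation (S -> aSb applied 7 time(s), then S -> ab): S => aSb => aaSbb => aaaSbbb => aaaaSbbbb => aaaaaSbbbbb => aaaaaaSbbbbbb => aaaaaaaSbbbbbbb => aaaaaaaabbbbbbbb
Accepted

1


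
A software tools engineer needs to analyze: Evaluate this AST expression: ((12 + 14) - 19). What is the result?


Expression: ((12 + 14) - 19)
Evaluating step by step:
  12 + 14 = 26
  26 - 19 = 7
Result: 7

7


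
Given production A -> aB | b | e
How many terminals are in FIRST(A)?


Production: A -> aB | b | e
Examining each alternative for leading terminals:
  A -> aB : first terminal = 'a'
  A -> b : first terminal = 'b'
  A -> e : first terminal = 'e'
FIRST(A) = {a, b, e}
Count: 3

3


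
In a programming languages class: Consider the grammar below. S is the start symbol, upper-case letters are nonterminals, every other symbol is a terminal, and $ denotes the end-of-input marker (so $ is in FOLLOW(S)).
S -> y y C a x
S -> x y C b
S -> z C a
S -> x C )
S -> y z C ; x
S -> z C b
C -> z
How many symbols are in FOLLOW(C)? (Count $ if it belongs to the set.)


S is the start symbol and does not occur in any rule body, so FOLLOW(S) = {$}.
Examining every occurrence of C in a rule body:
  S -> y y C a x : C is followed by terminal 'a' -> add 'a'
  S -> x y C b : C is followed by terminal 'b' -> add 'b'
  S -> z C a : C is followed by terminal 'a' -> add 'a' (already in the set)
  S -> x C ) : C is followed by terminal ')' -> add ')'
  S -> y z C ; x : C is followed by terminal ';' -> add ';'
  S -> z C b : C is followed by terminal 'b' -> add 'b' (already in the set)
  C -> z : C does not occur in the body -> contributes nothing
FOLLOW(C) = {), ;, a, b}
Count: 4

4


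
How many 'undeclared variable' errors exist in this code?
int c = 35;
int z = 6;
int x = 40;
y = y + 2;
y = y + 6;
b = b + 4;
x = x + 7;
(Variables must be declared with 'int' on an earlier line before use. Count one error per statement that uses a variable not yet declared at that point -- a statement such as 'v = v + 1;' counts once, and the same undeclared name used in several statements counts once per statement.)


Scanning code line by line:
  Line 1: declare 'c' -> declared = ['c']
  Line 2: declare 'z' -> declared = ['c', 'z']
  Line 3: declare 'x' -> declared = ['c', 'x', 'z']
  Line 4: use 'y' -> ERROR (undeclared)
  Line 5: use 'y' -> ERROR (undeclared)
  Line 6: use 'b' -> ERROR (undeclared)
  Line 7: use 'x' -> OK (declared)
Total undeclared variable errors: 3

3


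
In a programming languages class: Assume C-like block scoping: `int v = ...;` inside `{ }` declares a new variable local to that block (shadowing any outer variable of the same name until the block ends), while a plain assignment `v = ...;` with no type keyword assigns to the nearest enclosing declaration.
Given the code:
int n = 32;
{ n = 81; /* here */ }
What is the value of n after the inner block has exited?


Analyzing scoping rules:
Outer scope: declares n = 32
Inner block: 'n = 81;' has no type keyword, so it is an assignment to the outer n (no shadowing)
The assignment changed the outer variable itself, so the new value persists after the block -> 81
Result: 81

81


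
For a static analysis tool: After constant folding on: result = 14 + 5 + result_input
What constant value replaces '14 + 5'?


Identifying constant sub-expression:
  Original: result = 14 + 5 + result_input
  14 and 5 are both compile-time constants
  Evaluating: 14 + 5 = 19
  After folding: result = 19 + result_input

19


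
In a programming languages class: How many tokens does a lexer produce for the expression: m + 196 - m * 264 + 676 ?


Scanning 'm + 196 - m * 264 + 676'
Token 1: 'm' -> identifier
Token 2: '+' -> operator
Token 3: '196' -> integer_literal
Token 4: '-' -> operator
Token 5: 'm' -> identifier
Token 6: '*' -> operator
Token 7: '264' -> integer_literal
Token 8: '+' -> operator
Token 9: '676' -> integer_literal
Total tokens: 9

9


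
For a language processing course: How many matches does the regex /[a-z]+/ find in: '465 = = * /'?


Pattern: /[a-z]+/ (identifiers)
Input: '465 = = * /'
Scanning for matches:
Total matches: 0

0


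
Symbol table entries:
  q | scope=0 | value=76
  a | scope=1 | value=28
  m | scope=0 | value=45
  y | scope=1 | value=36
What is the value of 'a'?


Searching symbol table for 'a':
  q | scope=0 | value=76
  a | scope=1 | value=28 <- MATCH
  m | scope=0 | value=45
  y | scope=1 | value=36
Found 'a' at scope 1 with value 28

28


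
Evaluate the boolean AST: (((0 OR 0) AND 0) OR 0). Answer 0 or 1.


Step 1: Evaluate inner node
  0 OR 0 = 0
Step 2: Evaluate next node
  0 AND 0 = 0
Step 3: Evaluate root node
  0 OR 0 = 0

0


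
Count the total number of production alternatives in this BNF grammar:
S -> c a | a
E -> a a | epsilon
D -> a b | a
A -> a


Counting alternatives per rule:
  S: 2 alternative(s)
  E: 2 alternative(s)
  D: 2 alternative(s)
  A: 1 alternative(s)
Sum: 2 + 2 + 2 + 1 = 7

7


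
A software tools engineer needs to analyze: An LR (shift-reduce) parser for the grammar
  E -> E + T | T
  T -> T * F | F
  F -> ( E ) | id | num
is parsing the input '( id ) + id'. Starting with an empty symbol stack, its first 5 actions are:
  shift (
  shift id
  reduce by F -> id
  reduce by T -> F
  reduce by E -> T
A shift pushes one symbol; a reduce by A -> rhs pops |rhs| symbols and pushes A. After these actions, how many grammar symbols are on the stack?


Tracking the symbol stack through each action:
  Action 1: shift '(' : push -> stack = [(] (size 1)
  Action 2: shift 'id' : push -> stack = [(, id] (size 2)
  Action 3: reduce by F -> id : pop 1, push F -> stack = [(, F] (size 2)
  Action 4: reduce by T -> F : pop 1, push T -> stack = [(, T] (size 2)
  Action 5: reduce by E -> T : pop 1, push E -> stack = [(, E] (size 2)
Final stack size: 2

2


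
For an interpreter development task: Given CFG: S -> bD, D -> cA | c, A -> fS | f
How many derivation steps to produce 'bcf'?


Grammar: S -> bD, D -> cA | c, A -> fS | f
Deriving 'bcf':
Step 1: S -> bD => bD
Step 2: D -> cA => bcA
Step 3: A -> f => bcf
Total derivation steps: 3

3


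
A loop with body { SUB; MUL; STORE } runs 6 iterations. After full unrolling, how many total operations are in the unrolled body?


Loop body operations: SUB, MUL, STORE (3 ops per iteration)
Unrolling 6 iterations:
  Iteration 1: SUB, MUL, STORE (3 ops)
  Iteration 2: SUB, MUL, STORE (3 ops)
  Iteration 3: SUB, MUL, STORE (3 ops)
  Iteration 4: SUB, MUL, STORE (3 ops)
  Iteration 5: SUB, MUL, STORE (3 ops)
  Iteration 6: SUB, MUL, STORE (3 ops)
Total: 6 iterations * 3 ops/iter = 18 operations

18


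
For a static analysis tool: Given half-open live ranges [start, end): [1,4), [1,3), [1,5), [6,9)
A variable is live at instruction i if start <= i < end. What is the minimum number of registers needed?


Live ranges:
  Var0: [1, 4)
  Var1: [1, 3)
  Var2: [1, 5)
  Var3: [6, 9)
Sweep-line events (position, delta, active):
  pos=1 start -> active=1
  pos=1 start -> active=2
  pos=1 start -> active=3
  pos=3 end -> active=2
  pos=4 end -> active=1
  pos=5 end -> active=0
  pos=6 start -> active=1
  pos=9 end -> active=0
Maximum simultaneous active: 3
Minimum registers needed: 3

3


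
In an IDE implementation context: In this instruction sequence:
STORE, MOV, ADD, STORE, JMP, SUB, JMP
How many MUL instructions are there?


Scanning instruction sequence for MUL:
  Position 1: STORE
  Position 2: MOV
  Position 3: ADD
  Position 4: STORE
  Position 5: JMP
  Position 6: SUB
  Position 7: JMP
Matches at positions: []
Total MUL count: 0

0


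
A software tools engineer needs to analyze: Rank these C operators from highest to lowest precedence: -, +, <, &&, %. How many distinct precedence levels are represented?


Looking up precedence for each operator:
  - -> precedence 5
  + -> precedence 5
  < -> precedence 4
  && -> precedence 2
  % -> precedence 6
Sorted highest to lowest: %, -, +, <, &&
Distinct precedence values: [6, 5, 4, 2]
Number of distinct levels: 4

4


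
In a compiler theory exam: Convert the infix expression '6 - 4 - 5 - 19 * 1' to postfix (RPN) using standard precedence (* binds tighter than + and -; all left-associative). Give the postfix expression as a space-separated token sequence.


Applying the shunting-yard algorithm:
  Operand 6 -> output
  Push '-' onto operator stack -> op-stack: [-]
  Operand 4 -> output
  See '-' (prec 1); top '-' (prec 1) >= it -> pop '-' to output
  Push '-' onto operator stack -> op-stack: [-]
  Operand 5 -> output
  See '-' (prec 1); top '-' (prec 1) >= it -> pop '-' to output
  Push '-' onto operator stack -> op-stack: [-]
  Operand 19 -> output
  Push '*' onto operator stack -> op-stack: [-, *]
  Operand 1 -> output
  End of input: pop '*' to output
  End of input: pop '-' to output
Postfix result: 6 4 - 5 - 19 1 * -

6 4 - 5 - 19 1 * -


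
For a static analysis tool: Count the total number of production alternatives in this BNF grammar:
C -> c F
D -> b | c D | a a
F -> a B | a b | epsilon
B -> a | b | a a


Counting alternatives per rule:
  C: 1 alternative(s)
  D: 3 alternative(s)
  F: 3 alternative(s)
  B: 3 alternative(s)
Sum: 1 + 3 + 3 + 3 = 10

10


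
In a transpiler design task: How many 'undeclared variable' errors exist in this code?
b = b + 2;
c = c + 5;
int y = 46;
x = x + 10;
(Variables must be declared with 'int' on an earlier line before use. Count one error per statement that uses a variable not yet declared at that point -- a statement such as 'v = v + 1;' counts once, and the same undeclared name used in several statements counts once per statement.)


Scanning code line by line:
  Line 1: use 'b' -> ERROR (undeclared)
  Line 2: use 'c' -> ERROR (undeclared)
  Line 3: declare 'y' -> declared = ['y']
  Line 4: use 'x' -> ERROR (undeclared)
Total undeclared variable errors: 3

3


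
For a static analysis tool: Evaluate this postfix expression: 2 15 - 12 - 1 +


Processing tokens left to right:
Push 2, Push 15
Pop 2 and 15, compute 2 - 15 = -13, push -13
Push 12
Pop -13 and 12, compute -13 - 12 = -25, push -25
Push 1
Pop -25 and 1, compute -25 + 1 = -24, push -24
Stack result: -24

-24
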